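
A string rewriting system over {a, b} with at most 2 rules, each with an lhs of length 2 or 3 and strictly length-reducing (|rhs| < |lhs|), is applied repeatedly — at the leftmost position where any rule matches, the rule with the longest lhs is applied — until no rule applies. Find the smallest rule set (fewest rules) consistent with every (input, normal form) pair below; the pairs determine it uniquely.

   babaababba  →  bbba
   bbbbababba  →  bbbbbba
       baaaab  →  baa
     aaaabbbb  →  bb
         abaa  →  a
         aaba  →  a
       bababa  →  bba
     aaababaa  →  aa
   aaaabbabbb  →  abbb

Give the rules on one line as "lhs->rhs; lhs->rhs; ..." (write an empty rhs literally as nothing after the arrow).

aab->; aba->

  | babaababba => bababba => bbba
  | bbbbababba => bbbbbba
  | baaaab => baa
  | aaaabbbb => aabbb => bb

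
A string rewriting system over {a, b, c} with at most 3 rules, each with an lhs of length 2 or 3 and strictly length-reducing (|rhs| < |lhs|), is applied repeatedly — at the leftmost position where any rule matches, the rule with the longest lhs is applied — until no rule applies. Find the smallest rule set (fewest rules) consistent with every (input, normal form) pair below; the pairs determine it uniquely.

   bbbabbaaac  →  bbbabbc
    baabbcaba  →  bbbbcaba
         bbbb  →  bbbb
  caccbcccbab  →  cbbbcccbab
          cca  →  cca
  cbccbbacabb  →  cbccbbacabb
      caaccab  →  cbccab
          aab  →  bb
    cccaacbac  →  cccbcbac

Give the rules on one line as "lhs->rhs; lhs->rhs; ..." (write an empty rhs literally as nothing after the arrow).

  | bbbabbaaac => bbbabbc
  | baabbcaba => bbbbcaba
  | bbbb
  | caccbcccbab => cbbbcccbab

aa->b; aaa->; acc->bb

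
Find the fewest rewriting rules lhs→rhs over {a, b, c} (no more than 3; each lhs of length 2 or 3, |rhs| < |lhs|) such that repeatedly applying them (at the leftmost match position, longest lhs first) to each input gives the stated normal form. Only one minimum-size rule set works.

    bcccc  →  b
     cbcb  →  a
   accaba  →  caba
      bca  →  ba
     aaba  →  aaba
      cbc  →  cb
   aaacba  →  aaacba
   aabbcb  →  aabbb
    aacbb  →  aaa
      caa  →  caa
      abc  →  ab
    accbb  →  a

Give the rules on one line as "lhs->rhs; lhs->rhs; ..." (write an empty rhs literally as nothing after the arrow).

  | bcccc => bccc => bcc => bc => b
  | cbcb => cbb => a
  | accaba => caba
  | bca => ba

acc->c; bc->b; cbb->a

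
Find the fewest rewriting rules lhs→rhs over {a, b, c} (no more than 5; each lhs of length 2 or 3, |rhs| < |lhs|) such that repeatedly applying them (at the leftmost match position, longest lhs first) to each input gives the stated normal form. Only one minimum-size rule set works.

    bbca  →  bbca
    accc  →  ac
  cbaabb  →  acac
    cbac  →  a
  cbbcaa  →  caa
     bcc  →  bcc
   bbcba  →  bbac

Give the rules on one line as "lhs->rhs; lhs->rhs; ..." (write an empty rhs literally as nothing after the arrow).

abb->ac; acc->a; cba->ac; cbb->

  | bbca
  | accc => ac
  | cbaabb => acabb => acac
  | cbac => acc => a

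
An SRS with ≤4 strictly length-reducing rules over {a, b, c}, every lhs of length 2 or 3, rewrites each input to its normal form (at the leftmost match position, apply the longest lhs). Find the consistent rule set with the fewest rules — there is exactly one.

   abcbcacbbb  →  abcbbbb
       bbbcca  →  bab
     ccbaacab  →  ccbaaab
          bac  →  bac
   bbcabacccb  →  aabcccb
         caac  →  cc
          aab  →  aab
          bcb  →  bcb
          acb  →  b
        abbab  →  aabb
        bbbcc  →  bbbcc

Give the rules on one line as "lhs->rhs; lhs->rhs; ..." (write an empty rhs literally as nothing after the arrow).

acb->b; bba->ab; ca->a; caa->c

  | abcbcacbbb => abcbacbbb => abcbbbb
  | bbbcca => bbbca => bbba => bab
  | ccbaacab => ccbaaab
  | bac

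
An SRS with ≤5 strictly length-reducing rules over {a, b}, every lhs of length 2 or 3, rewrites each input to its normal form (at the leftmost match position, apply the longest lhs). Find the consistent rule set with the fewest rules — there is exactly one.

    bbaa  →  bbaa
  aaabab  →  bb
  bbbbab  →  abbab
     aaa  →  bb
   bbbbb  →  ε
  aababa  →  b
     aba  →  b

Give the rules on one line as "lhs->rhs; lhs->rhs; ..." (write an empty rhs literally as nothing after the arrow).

  | bbaa
  | aaabab => bbbab => abab => bb
  | bbbbab => abbab
  | aaa => bb

aaa->bb; aab->; aba->b; bbb->ab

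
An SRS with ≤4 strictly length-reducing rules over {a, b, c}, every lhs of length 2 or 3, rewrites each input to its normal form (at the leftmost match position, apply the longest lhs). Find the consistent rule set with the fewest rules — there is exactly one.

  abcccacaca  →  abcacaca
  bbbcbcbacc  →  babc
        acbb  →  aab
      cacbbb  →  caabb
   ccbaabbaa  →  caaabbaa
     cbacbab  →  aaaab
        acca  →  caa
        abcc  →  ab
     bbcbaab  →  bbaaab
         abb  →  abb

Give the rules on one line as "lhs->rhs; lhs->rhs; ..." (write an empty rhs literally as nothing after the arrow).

acc->ca; bac->cb; bcc->b; cb->a

  | abcccacaca => abcacaca
  | bbbcbcbacc => bbbacbacc => bbcbbacc => bbabacc => bbacbc => bcbbc => babc
  | acbb => aab
  | cacbbb => caabb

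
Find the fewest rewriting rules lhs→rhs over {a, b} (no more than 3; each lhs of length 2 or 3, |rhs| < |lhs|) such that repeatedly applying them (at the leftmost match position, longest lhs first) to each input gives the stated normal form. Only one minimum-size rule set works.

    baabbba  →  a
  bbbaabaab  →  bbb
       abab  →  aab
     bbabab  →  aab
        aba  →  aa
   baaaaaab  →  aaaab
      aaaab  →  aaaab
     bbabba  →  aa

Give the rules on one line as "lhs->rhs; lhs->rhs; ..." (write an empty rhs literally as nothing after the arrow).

ba->a; baa->

  | baabbba => bbba => bba => ba => a
  | bbbaabaab => bbbaab => bbb
  | abab => aab
  | bbabab => babab => abab => aab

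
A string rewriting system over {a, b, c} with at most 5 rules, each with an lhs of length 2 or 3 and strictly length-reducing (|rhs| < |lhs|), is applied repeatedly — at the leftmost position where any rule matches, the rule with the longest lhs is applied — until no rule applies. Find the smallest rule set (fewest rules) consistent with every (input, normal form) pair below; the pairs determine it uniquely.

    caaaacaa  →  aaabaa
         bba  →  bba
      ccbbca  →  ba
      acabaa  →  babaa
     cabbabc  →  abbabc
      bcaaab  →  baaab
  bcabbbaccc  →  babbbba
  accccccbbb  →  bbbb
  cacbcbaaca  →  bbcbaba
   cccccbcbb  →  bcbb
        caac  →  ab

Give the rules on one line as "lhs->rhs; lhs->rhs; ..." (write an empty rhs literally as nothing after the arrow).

ac->b; ca->a; cc->a; ccb->

  | caaaacaa => aaaacaa => aaabaa
  | bba
  | ccbbca => bca => ba
  | acabaa => babaa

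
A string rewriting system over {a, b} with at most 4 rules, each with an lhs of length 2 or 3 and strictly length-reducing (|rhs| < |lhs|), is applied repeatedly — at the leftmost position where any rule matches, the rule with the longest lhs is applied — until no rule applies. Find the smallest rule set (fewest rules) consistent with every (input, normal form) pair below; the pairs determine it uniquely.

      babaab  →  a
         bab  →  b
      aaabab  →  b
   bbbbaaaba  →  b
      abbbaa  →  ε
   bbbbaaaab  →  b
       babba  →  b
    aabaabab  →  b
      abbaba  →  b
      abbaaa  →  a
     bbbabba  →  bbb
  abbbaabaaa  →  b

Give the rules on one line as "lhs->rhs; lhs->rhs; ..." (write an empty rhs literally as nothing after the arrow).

  | babaab => baab => ab => a
  | bab => b
  | aaabab => babab => bab => b
  | bbbbaaaba => bbbaaba => bbaba => bba => b

aa->b; ab->a; ba->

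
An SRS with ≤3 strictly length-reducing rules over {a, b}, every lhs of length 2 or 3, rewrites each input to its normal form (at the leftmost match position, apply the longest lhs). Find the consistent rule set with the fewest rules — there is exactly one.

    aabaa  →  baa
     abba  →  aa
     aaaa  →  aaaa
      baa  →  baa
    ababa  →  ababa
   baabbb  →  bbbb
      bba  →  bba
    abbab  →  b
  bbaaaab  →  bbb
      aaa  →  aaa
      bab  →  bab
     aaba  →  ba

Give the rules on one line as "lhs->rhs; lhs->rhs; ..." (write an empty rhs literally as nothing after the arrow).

  | aabaa => baa
  | abba => aa
  | aaaa
  | baa

aab->b; abb->a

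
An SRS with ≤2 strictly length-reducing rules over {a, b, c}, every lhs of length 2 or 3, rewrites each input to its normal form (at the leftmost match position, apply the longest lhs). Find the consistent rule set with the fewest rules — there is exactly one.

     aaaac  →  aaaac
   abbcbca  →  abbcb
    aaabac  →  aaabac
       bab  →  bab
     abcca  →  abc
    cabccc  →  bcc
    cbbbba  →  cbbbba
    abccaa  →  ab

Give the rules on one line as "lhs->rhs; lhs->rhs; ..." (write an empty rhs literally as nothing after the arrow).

ca->; ccc->cc

  | aaaac
  | abbcbca => abbcb
  | aaabac
  | bab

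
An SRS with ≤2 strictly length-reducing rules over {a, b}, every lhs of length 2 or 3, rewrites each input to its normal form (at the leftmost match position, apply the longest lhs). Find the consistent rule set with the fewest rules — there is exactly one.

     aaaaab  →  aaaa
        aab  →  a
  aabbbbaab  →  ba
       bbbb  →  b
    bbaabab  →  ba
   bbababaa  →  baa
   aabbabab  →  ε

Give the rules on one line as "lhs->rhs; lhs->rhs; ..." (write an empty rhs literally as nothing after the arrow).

  | aaaaab => aaaa
  | aab => a
  | aabbbbaab => abbbaab => bbaab => baab => ba
  | bbbb => bbb => bb => b

ab->; bb->b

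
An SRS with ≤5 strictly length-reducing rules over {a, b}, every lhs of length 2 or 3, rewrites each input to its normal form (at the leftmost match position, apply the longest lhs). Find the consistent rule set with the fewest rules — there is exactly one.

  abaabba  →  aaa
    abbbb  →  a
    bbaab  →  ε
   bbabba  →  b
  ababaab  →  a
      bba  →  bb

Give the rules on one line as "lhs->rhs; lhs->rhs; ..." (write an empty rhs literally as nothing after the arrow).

ab->; abb->a; ba->b; bbb->

  | abaabba => aabba => aaa
  | abbbb => abb => a
  | bbaab => bbab => bbb => ε
  | bbabba => bbbba => ba => b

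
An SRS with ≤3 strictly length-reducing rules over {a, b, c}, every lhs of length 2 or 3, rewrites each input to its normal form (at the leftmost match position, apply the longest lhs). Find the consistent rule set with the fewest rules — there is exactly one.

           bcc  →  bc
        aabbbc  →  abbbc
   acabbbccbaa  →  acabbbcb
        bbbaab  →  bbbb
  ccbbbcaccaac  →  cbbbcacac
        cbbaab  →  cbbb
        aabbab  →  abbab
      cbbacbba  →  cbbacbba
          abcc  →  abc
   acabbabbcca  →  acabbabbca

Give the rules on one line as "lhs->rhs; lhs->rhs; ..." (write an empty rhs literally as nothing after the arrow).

  | bcc => bc
  | aabbbc => abbbc
  | acabbbccbaa => acabbbcbaa => acabbbcb
  | bbbaab => bbbb

aa->a; baa->b; cc->c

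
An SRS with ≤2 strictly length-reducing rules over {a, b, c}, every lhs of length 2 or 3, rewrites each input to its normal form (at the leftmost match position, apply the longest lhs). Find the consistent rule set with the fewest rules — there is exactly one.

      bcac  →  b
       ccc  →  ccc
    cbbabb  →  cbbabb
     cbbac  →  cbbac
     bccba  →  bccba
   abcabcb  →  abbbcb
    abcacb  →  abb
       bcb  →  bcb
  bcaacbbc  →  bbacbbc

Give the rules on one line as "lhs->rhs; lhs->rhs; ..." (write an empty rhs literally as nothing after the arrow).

  | bcac => b
  | ccc
  | cbbabb
  | cbbac

ca->b; cac->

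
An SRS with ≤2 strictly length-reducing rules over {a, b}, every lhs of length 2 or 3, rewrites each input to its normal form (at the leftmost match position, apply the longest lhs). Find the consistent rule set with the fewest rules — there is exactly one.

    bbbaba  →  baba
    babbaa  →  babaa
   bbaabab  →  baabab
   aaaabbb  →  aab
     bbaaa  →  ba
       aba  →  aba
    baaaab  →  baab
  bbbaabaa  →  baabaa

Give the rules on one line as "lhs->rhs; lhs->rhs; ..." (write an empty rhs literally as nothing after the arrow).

aaa->a; bb->b

  | bbbaba => bbaba => baba
  | babbaa => babaa
  | bbaabab => baabab
  | aaaabbb => aabbb => aabb => aab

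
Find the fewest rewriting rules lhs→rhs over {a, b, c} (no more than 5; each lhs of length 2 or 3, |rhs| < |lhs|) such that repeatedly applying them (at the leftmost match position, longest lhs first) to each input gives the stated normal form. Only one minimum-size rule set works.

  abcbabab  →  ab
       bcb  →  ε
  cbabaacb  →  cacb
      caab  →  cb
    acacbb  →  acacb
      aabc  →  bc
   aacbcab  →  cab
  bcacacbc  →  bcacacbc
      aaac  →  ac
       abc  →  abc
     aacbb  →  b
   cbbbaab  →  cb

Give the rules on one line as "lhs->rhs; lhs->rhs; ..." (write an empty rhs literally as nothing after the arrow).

aa->b; ba->a; bb->b; bcb->

  | abcbabab => aabab => bbab => bab => ab
  | bcb => ε
  | cbabaacb => cabaacb => caaacb => cbacb => cacb
  | caab => cbb => cb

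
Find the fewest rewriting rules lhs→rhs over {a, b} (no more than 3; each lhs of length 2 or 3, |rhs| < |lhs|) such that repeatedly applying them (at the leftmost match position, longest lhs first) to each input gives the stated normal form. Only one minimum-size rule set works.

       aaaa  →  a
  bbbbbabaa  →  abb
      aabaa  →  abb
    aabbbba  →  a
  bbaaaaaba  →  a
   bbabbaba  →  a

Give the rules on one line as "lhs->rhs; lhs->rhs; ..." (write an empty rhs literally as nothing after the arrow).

  | aaaa => aaa => aa => a
  | bbbbbabaa => bbbbabaa => bbbabaa => bbabaa => babaa => abaa => abb
  | aabaa => abaa => abb
  | aabbbba => abbbba => abbba => abba => aba => aa => a

aa->a; ba->a; baa->bb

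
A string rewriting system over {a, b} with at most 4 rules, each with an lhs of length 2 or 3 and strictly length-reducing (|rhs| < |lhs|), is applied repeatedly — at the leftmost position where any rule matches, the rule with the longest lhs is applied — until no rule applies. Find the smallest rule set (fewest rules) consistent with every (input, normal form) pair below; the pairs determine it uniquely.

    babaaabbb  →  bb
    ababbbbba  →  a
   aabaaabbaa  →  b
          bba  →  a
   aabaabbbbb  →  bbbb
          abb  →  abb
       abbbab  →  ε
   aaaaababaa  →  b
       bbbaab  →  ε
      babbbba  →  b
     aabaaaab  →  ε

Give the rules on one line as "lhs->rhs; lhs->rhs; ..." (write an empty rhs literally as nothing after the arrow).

  | babaaabbb => abaaabbb => aaaabbb => aaabbb => aabbb => bb
  | ababbbbba => aabbbbba => bbbba => bbba => bba => ba => a
  | aabaaabbaa => aaabbaa => aabbaa => baa => aa => b
  | bba => ba => a

aa->b; aaa->aa; aab->; ba->a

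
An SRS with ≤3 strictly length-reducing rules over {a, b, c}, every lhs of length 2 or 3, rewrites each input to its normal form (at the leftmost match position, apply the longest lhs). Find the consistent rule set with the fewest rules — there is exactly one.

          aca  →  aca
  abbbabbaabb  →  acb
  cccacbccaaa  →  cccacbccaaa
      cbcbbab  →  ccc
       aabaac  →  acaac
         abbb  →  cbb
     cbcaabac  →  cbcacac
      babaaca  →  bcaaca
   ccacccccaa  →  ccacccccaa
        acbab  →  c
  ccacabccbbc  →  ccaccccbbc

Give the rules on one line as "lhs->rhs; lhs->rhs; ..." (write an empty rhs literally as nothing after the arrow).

ab->c; bcb->a; cba->

  | aca
  | abbbabbaabb => cbbabbaabb => cbbcbaabb => cbaaabb => aabb => acb
  | cccacbccaaa
  | cbcbbab => cabab => ccab => ccc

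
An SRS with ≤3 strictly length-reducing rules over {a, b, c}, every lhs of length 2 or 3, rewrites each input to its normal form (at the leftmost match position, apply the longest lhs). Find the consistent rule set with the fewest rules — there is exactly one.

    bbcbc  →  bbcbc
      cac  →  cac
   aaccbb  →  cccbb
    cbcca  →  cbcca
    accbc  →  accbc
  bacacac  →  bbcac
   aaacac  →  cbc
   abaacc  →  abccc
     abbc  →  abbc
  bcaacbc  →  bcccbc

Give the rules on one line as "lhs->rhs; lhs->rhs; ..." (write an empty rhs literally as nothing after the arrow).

aa->c; aca->b

  | bbcbc
  | cac
  | aaccbb => cccbb
  | cbcca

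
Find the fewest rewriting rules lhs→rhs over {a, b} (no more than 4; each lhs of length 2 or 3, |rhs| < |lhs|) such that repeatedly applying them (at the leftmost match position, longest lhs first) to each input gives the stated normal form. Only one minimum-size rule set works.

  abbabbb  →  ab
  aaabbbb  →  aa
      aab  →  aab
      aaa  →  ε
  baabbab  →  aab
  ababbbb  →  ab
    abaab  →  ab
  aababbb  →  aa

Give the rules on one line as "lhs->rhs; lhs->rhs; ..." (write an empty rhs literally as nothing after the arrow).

aaa->; baa->; bab->aa; bb->a

  | abbabbb => aaabbb => bbb => ab
  | aaabbbb => bbbb => abb => aa
  | aab
  | aaa => ε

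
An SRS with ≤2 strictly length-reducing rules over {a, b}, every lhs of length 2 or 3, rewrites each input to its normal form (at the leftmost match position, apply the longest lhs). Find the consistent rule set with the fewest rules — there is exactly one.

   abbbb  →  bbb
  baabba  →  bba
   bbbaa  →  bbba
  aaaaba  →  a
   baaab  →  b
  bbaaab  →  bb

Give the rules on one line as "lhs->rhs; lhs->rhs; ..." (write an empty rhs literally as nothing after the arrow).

  | abbbb => bbb
  | baabba => babba => bba
  | bbbaa => bbba
  | aaaaba => aaaba => aaba => aba => a

aa->a; ab->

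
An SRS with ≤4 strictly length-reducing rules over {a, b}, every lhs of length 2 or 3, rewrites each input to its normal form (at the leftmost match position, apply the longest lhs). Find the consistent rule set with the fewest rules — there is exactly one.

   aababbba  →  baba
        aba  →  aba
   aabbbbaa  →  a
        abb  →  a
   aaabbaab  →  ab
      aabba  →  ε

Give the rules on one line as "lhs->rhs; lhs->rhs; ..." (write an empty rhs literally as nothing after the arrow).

aa->; abb->a; bb->a

  | aababbba => babbba => baba
  | aba
  | aabbbbaa => bbbbaa => abbaa => aaa => a
  | abb => a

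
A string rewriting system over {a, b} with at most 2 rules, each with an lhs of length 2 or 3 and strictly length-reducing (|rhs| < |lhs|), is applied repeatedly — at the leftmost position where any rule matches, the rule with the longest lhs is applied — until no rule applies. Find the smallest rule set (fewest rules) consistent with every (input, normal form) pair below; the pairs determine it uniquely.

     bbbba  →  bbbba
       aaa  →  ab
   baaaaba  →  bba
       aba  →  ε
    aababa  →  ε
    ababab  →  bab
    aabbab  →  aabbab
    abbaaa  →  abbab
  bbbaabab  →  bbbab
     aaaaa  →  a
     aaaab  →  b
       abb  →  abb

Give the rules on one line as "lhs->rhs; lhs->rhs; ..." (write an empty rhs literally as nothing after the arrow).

aaa->ab; aba->

  | bbbba
  | aaa => ab
  | baaaaba => bababa => bba
  | aba => ε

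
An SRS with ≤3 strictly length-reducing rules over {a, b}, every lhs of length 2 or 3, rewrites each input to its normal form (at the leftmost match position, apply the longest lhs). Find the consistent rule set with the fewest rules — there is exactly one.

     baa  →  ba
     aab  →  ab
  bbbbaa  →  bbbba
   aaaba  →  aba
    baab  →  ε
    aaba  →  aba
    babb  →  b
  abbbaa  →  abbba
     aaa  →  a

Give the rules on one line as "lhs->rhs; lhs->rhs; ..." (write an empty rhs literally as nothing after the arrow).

aa->a; bab->

  | baa => ba
  | aab => ab
  | bbbbaa => bbbba
  | aaaba => aaba => aba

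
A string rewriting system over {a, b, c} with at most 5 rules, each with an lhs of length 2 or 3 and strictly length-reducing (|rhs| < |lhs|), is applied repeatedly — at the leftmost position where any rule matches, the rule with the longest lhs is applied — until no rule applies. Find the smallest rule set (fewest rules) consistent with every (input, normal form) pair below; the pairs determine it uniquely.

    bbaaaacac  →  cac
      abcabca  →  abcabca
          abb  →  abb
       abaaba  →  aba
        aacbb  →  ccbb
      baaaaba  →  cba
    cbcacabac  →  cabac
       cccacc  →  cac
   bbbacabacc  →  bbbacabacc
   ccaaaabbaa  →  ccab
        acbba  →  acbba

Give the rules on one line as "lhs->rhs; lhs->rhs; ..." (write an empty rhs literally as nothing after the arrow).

aa->c; baa->; cbc->ba; ccc->ca

  | bbaaaacac => baacac => cac
  | abcabca
  | abb
  | abaaba => aba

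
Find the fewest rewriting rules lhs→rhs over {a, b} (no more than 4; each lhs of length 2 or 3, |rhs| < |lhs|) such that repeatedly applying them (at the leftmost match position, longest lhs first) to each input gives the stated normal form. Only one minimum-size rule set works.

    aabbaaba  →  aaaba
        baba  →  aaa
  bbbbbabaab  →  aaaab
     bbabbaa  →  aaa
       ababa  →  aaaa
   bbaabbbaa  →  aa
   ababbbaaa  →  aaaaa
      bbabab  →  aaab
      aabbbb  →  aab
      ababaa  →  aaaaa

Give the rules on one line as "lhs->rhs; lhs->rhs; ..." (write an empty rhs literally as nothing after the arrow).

  | aabbaaba => aabaaba => aaaba
  | baba => aaa
  | bbbbbabaab => bbbbabaab => bbbabaab => bbabaab => babaab => aaaab
  | bbabbaa => babbaa => aabaa => aaa

baa->a; bab->aa; bb->b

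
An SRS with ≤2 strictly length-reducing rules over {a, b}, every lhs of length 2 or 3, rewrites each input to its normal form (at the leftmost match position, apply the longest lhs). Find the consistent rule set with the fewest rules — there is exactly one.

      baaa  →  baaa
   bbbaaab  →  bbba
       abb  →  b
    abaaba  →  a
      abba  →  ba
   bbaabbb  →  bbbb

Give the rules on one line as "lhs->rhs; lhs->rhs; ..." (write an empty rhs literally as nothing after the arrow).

  | baaa
  | bbbaaab => bbba
  | abb => b
  | abaaba => aaba => a

aab->; ab->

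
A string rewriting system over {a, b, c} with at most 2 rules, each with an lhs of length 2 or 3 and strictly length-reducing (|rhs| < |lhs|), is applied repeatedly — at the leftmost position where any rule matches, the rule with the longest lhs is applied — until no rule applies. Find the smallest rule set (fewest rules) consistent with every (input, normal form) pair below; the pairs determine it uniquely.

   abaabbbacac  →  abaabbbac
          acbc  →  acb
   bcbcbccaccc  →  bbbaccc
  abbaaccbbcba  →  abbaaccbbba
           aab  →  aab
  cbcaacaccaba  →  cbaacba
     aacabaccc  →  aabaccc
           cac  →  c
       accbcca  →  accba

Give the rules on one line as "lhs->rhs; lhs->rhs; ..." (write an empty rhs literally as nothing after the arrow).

bc->b; ca->

  | abaabbbacac => abaabbbac
  | acbc => acb
  | bcbcbccaccc => bbcbccaccc => bbbccaccc => bbbcaccc => bbbaccc
  | abbaaccbbcba => abbaaccbbba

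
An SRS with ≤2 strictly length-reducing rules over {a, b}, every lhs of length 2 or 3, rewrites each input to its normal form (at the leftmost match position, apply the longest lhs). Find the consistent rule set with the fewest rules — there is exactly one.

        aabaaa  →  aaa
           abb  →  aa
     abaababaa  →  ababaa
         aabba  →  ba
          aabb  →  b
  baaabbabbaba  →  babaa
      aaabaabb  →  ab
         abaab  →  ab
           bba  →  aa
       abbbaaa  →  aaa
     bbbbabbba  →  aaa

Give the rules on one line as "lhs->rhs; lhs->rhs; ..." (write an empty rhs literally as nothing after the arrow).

aab->; bb->a

  | aabaaa => aaa
  | abb => aa
  | abaababaa => ababaa
  | aabba => ba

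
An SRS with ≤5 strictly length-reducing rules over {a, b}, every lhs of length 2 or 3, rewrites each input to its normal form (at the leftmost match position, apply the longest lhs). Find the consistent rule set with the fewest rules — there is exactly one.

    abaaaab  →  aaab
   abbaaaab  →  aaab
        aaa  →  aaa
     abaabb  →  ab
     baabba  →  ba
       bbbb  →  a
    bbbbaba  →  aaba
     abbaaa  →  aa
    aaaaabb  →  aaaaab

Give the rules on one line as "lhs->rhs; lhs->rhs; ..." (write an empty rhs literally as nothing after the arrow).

baa->; bab->a; bb->b; bbb->ba

  | abaaaab => aaab
  | abbaaaab => abaaaab => aaab
  | aaa
  | abaabb => abb => ab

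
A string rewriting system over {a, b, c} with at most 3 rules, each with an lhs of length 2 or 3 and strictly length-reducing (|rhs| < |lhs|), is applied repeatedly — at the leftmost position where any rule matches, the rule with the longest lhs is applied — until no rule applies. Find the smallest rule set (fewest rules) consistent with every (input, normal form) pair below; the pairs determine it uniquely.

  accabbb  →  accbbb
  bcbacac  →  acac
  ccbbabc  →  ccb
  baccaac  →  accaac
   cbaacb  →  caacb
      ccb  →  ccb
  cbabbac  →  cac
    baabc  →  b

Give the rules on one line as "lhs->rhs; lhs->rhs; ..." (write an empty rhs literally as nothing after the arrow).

ab->b; ba->a; bc->b

  | accabbb => accbbb
  | bcbacac => bbacac => bacac => acac
  | ccbbabc => ccbabc => ccabc => ccbc => ccb
  | baccaac => accaac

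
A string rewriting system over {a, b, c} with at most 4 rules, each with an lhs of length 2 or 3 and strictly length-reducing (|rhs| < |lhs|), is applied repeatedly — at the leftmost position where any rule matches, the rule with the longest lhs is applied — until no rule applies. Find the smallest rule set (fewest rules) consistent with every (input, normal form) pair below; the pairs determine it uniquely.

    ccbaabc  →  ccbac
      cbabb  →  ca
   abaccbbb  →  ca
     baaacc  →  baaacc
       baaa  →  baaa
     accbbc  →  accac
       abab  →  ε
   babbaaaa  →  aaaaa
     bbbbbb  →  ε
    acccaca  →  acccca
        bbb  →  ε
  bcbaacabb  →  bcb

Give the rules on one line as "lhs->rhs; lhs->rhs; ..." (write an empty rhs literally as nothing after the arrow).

ab->; aca->ca; bb->a; cab->a

  | ccbaabc => ccbac
  | cbabb => cbb => ca
  | abaccbbb => accbbb => accab => aca => ca
  | baaacc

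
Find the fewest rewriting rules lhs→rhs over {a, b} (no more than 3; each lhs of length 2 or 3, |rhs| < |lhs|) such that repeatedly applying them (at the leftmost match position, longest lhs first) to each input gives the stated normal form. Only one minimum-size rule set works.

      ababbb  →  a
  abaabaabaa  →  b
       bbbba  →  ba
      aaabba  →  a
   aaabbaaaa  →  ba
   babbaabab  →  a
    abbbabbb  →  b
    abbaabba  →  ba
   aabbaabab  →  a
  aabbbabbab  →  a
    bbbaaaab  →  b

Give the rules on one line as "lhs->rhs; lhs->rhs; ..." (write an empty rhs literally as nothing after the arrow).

  | ababbb => abbb => bb => a
  | abaabaabaa => aabaabaa => aaabaa => bbaa => aaa => b
  | bbbba => abba => ba
  | aaabba => bbba => aba => a

aaa->b; ab->; bb->a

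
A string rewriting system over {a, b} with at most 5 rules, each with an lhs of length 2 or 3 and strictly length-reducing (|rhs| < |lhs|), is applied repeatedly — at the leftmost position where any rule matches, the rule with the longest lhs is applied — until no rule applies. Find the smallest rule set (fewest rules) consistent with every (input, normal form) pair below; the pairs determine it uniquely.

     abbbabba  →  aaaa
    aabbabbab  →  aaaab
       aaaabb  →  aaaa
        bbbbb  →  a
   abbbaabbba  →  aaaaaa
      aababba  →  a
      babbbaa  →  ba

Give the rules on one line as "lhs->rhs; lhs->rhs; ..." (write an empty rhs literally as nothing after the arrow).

aba->bb; baa->ba; bb->; bbb->a

  | abbbabba => aaabba => aaaa
  | aabbabbab => aaabbab => aaaab
  | aaaabb => aaaa
  | bbbbb => abb => a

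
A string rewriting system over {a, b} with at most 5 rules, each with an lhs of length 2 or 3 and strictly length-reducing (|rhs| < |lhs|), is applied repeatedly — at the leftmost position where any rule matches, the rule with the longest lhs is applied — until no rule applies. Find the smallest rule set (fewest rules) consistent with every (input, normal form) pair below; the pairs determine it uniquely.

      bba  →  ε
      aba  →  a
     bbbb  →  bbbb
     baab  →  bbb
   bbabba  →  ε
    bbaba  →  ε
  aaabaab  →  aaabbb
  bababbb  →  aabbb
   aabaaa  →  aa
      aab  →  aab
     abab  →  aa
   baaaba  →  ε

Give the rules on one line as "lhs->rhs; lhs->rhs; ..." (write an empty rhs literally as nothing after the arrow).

  | bba => ε
  | aba => a
  | bbbb
  | baab => bbb

ba->; baa->bb; bab->a; bba->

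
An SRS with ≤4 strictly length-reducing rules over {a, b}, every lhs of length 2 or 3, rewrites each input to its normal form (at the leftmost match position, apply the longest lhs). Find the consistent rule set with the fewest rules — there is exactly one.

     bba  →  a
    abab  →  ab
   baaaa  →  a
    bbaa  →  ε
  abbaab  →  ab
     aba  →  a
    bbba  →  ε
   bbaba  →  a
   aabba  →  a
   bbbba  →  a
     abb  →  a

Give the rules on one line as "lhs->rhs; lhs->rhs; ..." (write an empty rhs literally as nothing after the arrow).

aa->; ba->; bb->

  | bba => a
  | abab => ab
  | baaaa => aaa => a
  | bbaa => aa => ε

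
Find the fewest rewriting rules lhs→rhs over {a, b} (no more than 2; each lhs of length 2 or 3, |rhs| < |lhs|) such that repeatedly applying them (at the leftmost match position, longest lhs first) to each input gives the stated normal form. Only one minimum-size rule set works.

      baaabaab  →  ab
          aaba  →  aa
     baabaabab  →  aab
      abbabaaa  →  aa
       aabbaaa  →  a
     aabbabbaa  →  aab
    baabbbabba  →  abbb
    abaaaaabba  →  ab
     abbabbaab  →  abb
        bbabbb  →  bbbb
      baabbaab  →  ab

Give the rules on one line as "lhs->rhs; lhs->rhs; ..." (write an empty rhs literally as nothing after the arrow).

  | baaabaab => aabaab => aaab => ab
  | aaba => aa
  | baabaabab => abaabab => aabab => aab
  | abbabaaa => abbaaa => abaa => aa

aaa->a; ba->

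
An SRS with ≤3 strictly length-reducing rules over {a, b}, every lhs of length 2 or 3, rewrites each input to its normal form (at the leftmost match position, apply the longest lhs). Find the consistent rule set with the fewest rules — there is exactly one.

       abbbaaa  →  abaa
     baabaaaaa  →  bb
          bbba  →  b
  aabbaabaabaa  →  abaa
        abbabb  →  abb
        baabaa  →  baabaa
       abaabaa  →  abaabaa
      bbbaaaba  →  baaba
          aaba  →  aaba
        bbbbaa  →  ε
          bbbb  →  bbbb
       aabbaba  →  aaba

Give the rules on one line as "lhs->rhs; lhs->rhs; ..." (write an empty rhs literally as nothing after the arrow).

  | abbbaaa => abaa
  | baabaaaaa => baabbaa => baaa => bb
  | bbba => b
  | aabbaabaabaa => aaabaabaa => bbaabaa => abaa

aaa->b; bba->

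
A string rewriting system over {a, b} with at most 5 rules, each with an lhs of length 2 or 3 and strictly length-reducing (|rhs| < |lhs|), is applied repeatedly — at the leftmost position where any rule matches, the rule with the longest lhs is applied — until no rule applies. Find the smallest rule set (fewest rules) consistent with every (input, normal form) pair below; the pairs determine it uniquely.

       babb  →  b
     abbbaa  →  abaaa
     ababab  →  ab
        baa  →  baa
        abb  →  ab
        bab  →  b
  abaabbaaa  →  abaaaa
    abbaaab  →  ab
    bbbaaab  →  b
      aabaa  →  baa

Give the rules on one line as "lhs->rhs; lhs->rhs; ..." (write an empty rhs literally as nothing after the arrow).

  | babb => bb => b
  | abbbaa => abaaa
  | ababab => abab => ab
  | baa

aab->b; bab->b; bb->b; bbb->ba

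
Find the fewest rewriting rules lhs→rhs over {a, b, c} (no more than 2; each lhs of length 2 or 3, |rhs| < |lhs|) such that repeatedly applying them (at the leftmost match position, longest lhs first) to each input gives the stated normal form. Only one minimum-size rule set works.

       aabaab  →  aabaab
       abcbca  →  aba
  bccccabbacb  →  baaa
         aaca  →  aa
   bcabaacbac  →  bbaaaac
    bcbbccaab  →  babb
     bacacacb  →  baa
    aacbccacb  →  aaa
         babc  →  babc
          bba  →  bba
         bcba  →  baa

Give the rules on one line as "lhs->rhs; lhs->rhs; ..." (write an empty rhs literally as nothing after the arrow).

ca->; cb->a

  | aabaab
  | abcbca => abaca => aba
  | bccccabbacb => bcccbbacb => bccabacb => bcbacb => baacb => baaa
  | aaca => aa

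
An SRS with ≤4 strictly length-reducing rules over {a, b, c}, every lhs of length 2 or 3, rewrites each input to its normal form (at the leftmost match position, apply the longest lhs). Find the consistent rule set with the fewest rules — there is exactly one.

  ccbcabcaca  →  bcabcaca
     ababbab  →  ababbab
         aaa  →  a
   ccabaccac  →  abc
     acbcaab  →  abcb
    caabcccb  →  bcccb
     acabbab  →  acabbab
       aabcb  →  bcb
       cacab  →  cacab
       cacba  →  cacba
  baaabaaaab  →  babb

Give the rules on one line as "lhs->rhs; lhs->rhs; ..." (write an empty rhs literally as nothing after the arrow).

aa->; cbc->bc; cca->a

  | ccbcabcaca => cbcabcaca => bcabcaca
  | ababbab
  | aaa => a
  | ccabaccac => abaccac => abaac => abc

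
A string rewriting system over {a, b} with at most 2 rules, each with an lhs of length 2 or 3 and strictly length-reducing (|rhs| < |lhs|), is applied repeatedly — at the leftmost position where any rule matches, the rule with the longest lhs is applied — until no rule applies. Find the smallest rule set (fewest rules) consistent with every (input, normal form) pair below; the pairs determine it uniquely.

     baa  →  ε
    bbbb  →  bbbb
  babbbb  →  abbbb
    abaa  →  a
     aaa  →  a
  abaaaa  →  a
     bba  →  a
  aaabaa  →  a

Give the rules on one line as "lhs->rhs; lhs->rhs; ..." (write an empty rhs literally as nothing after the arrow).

aa->; ba->a

  | baa => aa => ε
  | bbbb
  | babbbb => abbbb
  | abaa => aaa => a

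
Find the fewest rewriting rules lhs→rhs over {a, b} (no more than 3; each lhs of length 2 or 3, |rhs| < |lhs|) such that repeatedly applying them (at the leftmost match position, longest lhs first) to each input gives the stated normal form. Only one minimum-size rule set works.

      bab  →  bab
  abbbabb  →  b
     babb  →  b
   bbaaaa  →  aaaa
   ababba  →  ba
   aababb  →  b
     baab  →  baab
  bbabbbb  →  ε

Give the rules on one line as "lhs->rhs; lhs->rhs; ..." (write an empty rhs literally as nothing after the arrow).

  | bab
  | abbbabb => bbbabb => babb => bbb => b
  | babb => bbb => b
  | bbaaaa => aaaa

abb->bb; bb->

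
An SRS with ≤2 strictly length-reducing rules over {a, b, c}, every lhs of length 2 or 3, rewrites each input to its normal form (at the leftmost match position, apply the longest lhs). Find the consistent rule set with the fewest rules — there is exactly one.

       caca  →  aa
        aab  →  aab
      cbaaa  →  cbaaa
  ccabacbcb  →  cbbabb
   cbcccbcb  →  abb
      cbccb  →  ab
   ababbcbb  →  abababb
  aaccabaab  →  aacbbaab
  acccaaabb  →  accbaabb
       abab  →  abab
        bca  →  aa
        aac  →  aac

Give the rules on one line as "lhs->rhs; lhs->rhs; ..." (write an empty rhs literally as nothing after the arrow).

  | caca => bca => aa
  | aab
  | cbaaa
  | ccabacbcb => cbbacbcb => cbbacab => cbbabb

bc->a; ca->b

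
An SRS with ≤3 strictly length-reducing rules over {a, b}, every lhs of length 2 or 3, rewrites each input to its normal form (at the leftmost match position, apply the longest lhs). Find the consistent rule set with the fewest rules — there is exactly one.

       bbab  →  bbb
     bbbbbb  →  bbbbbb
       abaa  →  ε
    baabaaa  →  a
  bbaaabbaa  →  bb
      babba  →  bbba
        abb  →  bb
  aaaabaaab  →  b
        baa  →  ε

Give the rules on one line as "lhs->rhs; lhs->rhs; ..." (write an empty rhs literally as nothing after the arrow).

ab->b; baa->

  | bbab => bbb
  | bbbbbb
  | abaa => baa => ε
  | baabaaa => baaa => a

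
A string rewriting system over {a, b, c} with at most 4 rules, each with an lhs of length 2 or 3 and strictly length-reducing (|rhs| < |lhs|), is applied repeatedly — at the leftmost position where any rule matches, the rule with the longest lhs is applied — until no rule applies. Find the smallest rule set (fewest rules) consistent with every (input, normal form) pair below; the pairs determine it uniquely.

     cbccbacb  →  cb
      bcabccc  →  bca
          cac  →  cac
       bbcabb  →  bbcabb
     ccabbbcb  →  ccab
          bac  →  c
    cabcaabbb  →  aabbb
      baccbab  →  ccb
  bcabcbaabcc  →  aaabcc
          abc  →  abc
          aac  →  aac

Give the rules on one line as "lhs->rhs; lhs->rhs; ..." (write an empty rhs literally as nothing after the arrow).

ba->; bcb->a; caa->aa; ccc->a

  | cbccbacb => cbcccb => cbab => cb
  | bcabccc => bcaba => bca
  | cac
  | bbcabb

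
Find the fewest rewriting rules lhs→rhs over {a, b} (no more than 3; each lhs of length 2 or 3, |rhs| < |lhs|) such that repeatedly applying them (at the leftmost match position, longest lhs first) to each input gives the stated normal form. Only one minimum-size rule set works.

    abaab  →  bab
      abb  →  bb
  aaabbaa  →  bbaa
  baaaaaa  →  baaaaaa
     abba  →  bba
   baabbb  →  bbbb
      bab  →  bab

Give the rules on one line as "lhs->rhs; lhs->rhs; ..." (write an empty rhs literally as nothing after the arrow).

  | abaab => bab
  | abb => bb
  | aaabbaa => aabbaa => abbaa => bbaa
  | baaaaaa

aba->b; abb->bb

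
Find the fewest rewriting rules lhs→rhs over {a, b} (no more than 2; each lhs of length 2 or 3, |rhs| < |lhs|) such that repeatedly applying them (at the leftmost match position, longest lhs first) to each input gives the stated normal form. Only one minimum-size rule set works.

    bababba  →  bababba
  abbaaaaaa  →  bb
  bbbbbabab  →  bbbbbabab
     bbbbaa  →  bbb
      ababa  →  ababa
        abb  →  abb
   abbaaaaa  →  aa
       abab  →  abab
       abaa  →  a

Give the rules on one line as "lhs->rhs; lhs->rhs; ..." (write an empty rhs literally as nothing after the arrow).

  | bababba
  | abbaaaaaa => abaaaa => aaa => bb
  | bbbbbabab
  | bbbbaa => bbb

aaa->bb; baa->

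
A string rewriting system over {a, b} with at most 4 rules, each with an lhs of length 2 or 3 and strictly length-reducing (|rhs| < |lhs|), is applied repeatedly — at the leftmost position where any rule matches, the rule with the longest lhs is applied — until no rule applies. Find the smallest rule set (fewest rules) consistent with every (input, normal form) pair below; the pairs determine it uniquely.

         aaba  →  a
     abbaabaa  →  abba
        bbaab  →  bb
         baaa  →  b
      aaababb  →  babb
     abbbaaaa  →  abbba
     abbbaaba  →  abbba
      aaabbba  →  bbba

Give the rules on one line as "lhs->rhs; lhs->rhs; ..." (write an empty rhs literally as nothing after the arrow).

  | aaba => a
  | abbaabaa => abbaa => abba
  | bbaab => bb
  | baaa => b

aa->a; aaa->; aab->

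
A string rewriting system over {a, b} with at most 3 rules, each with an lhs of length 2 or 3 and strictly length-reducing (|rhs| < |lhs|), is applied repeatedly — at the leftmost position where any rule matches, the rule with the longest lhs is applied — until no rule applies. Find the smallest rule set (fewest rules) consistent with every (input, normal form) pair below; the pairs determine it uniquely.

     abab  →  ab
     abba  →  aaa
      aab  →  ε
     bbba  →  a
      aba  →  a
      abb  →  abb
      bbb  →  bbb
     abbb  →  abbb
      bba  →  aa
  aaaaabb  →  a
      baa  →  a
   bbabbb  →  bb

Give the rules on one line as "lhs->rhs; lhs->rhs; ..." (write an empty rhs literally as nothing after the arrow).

  | abab => ab
  | abba => aaa
  | aab => ε
  | bbba => baa => a

aab->; ba->; bba->aa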